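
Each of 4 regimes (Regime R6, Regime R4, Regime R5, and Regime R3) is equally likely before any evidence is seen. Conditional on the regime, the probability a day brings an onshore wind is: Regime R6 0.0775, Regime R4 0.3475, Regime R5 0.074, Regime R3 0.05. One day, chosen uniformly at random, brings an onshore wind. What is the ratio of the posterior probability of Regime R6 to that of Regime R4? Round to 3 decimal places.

0.223

With a uniform prior (1/4 each), posterior ∝ likelihood:
  Regime R6: 0.0775
  Regime R4: 0.3475
  Regime R5: 0.074
  Regime R3: 0.05
Sum = 0.549.
The ratio is 0.0775 / 0.3475 (the normalizer cancels) = 0.223.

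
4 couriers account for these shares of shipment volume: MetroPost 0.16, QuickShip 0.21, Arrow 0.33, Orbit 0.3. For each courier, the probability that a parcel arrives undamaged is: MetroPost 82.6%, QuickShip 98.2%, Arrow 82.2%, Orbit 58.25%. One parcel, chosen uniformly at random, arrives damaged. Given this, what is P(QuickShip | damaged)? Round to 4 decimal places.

0.0175

Taking complements, P(damaged | each) = MetroPost 0.174, QuickShip 0.018, Arrow 0.178, Orbit 0.4175.
By Bayes' rule, posterior ∝ prior × likelihood:
  MetroPost: 0.16 × 0.174 = 0.02784
  QuickShip: 0.21 × 0.018 = 0.00378
  Arrow: 0.33 × 0.178 = 0.05874
  Orbit: 0.3 × 0.4175 = 0.12525
Normalizing constant = 0.21561.
P(QuickShip | evidence) = 0.00378 / 0.21561 ≈ 0.0175.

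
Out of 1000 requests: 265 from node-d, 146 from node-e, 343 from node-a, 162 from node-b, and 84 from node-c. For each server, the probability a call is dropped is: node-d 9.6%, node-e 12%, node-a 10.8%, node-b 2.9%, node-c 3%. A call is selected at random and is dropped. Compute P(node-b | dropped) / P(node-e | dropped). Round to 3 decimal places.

0.268

Prior × likelihood for each hypothesis:
  node-d: 0.265 × 0.096 = 0.02544
  node-e: 0.146 × 0.12 = 0.01752
  node-a: 0.343 × 0.108 = 0.037044
  node-b: 0.162 × 0.029 = 0.004698
  node-c: 0.084 × 0.03 = 0.00252
Sum = 0.087222.
The ratio is 0.004698 / 0.01752 (the normalizer cancels) = 0.268.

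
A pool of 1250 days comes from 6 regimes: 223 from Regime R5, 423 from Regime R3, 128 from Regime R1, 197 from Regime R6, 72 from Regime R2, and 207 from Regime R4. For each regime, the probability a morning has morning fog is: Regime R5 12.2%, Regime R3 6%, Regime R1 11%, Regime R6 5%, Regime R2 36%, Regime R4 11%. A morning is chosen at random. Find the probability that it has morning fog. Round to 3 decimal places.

Unnormalized posteriors (prior × likelihood):
  Regime R5: 0.1784 × 0.122 = 0.0217648
  Regime R3: 0.3384 × 0.06 = 0.020304
  Regime R1: 0.1024 × 0.11 = 0.011264
  Regime R6: 0.1576 × 0.05 = 0.00788
  Regime R2: 0.0576 × 0.36 = 0.020736
  Regime R4: 0.1656 × 0.11 = 0.018216
P(fog) = 0.0217648 + 0.020304 + 0.011264 + 0.00788 + 0.020736 + 0.018216 = 0.1001648 → 0.100.

0.100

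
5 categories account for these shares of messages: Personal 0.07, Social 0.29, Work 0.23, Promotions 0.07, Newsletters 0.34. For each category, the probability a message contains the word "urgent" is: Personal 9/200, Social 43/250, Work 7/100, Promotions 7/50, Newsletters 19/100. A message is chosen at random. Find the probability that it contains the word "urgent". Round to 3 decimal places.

0.144

Unnormalized posteriors (prior × likelihood):
  Personal: 0.07 × 0.045 = 0.00315
  Social: 0.29 × 0.172 = 0.04988
  Work: 0.23 × 0.07 = 0.0161
  Promotions: 0.07 × 0.14 = 0.0098
  Newsletters: 0.34 × 0.19 = 0.0646
P(urgent-flag) = 0.00315 + 0.04988 + 0.0161 + 0.0098 + 0.0646 = 0.14353 → 0.144.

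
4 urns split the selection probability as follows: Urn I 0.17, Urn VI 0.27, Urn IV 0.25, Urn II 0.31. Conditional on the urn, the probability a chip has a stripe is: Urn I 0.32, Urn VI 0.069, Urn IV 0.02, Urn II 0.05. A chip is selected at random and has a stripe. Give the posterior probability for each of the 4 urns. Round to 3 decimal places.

Urn I 0.582, Urn VI 0.199, Urn IV 0.053, Urn II 0.166

Unnormalized posteriors (prior × likelihood):
  Urn I: 0.17 × 0.32 = 0.0544
  Urn VI: 0.27 × 0.069 = 0.01863
  Urn IV: 0.25 × 0.02 = 0.005
  Urn II: 0.31 × 0.05 = 0.0155
Normalizing constant = 0.09353.
P(Urn I | striped) = 0.0544/0.09353 ≈ 0.582
P(Urn VI | striped) = 0.01863/0.09353 ≈ 0.199
P(Urn IV | striped) = 0.005/0.09353 ≈ 0.053
P(Urn II | striped) = 0.0155/0.09353 ≈ 0.166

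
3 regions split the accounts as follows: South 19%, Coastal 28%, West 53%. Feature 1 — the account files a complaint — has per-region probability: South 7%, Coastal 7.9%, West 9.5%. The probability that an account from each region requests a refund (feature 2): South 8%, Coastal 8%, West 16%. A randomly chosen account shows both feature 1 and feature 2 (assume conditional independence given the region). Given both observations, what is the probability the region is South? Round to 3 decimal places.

Compute prior × likelihood for every hypothesis:
  South: 0.19 × 0.07 × 0.08 = 0.001064
  Coastal: 0.28 × 0.079 × 0.08 = 0.0017696
  West: 0.53 × 0.095 × 0.16 = 0.008056
Total = 0.0108896.
P(South | evidence) = 0.001064 / 0.0108896 ≈ 0.098.

0.098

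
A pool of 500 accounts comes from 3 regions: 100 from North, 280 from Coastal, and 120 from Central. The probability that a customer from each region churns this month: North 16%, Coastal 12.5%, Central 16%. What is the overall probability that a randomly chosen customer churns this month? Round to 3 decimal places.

Prior × likelihood for each hypothesis:
  North: 0.2 × 0.16 = 0.032
  Coastal: 0.56 × 0.125 = 0.07
  Central: 0.24 × 0.16 = 0.0384
P(churn) = 0.032 + 0.07 + 0.0384 = 0.1404 → 0.140.

0.140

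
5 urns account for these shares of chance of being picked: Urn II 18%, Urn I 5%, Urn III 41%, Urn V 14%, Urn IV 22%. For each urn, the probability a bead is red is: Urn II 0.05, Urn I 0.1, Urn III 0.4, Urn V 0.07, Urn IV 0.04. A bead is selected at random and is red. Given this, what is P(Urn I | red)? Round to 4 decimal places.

0.0254

Unnormalized posteriors (prior × likelihood):
  Urn II: 0.18 × 0.05 = 0.009
  Urn I: 0.05 × 0.1 = 0.005
  Urn III: 0.41 × 0.4 = 0.164
  Urn V: 0.14 × 0.07 = 0.0098
  Urn IV: 0.22 × 0.04 = 0.0088
Sum = 0.1966.
P(Urn I | evidence) = 0.005 / 0.1966 ≈ 0.0254.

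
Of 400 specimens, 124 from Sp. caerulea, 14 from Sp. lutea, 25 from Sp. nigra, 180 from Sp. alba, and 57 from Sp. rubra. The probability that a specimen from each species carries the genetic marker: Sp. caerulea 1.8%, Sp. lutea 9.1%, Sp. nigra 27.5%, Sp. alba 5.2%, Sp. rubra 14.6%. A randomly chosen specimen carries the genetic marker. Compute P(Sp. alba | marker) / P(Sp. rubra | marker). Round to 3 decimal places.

Compute prior × likelihood for every hypothesis:
  Sp. caerulea: 0.31 × 0.018 = 0.00558
  Sp. lutea: 0.035 × 0.091 = 0.003185
  Sp. nigra: 0.0625 × 0.275 = 0.0171875
  Sp. alba: 0.45 × 0.052 = 0.0234
  Sp. rubra: 0.1425 × 0.146 = 0.020805
Sum = 0.0701575.
The ratio is 0.0234 / 0.020805 (the normalizer cancels) = 1.125.

1.125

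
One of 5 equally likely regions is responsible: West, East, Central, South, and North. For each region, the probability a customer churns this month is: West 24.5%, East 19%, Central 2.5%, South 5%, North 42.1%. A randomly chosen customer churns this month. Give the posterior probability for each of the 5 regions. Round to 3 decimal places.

West 0.263, East 0.204, Central 0.027, South 0.054, North 0.452

With a uniform prior (1/5 each), posterior ∝ likelihood:
  West: 0.245
  East: 0.19
  Central: 0.025
  South: 0.05
  North: 0.421
Sum = 0.931.
P(West | churn) = 0.245/0.931 ≈ 0.263
P(East | churn) = 0.19/0.931 ≈ 0.204
P(Central | churn) = 0.025/0.931 ≈ 0.027
P(South | churn) = 0.05/0.931 ≈ 0.054
P(North | churn) = 0.421/0.931 ≈ 0.452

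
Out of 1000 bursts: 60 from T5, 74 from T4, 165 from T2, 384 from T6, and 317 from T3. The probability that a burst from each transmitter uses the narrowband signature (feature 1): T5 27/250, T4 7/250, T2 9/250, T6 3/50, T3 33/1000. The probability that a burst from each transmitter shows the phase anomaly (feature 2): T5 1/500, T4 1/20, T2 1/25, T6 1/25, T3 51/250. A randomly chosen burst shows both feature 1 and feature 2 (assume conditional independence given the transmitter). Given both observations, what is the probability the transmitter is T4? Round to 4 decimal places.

0.0304

Unnormalized posteriors (prior × likelihood):
  T5: 0.06 × 0.108 × 0.002 = 0.00001296
  T4: 0.074 × 0.028 × 0.05 = 0.0001036
  T2: 0.165 × 0.036 × 0.04 = 0.0002376
  T6: 0.384 × 0.06 × 0.04 = 0.0009216
  T3: 0.317 × 0.033 × 0.204 = 0.002134044
Total = 0.003409804.
P(T4 | evidence) = 0.0001036 / 0.003409804 ≈ 0.0304.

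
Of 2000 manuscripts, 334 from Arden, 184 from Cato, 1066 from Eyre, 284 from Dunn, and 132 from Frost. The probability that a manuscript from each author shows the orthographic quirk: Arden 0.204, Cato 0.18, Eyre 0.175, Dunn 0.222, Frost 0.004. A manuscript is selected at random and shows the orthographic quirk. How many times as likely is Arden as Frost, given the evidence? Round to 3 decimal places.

Compute prior × likelihood for every hypothesis:
  Arden: 0.167 × 0.204 = 0.034068
  Cato: 0.092 × 0.18 = 0.01656
  Eyre: 0.533 × 0.175 = 0.093275
  Dunn: 0.142 × 0.222 = 0.031524
  Frost: 0.066 × 0.004 = 0.000264
Total = 0.175691.
The ratio is 0.034068 / 0.000264 (the normalizer cancels) = 129.045.

129.045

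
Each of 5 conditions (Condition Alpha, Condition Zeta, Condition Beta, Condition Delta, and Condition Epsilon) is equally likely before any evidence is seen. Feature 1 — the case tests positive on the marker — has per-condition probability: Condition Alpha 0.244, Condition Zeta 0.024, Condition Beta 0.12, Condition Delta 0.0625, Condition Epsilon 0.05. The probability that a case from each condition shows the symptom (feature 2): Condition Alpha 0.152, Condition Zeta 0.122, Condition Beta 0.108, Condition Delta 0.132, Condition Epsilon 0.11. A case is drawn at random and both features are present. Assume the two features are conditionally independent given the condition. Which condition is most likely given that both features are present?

Condition Alpha

With a uniform prior (1/5 each), posterior ∝ likelihood:
  Condition Alpha: 0.244 × 0.152 = 0.037088
  Condition Zeta: 0.024 × 0.122 = 0.002928
  Condition Beta: 0.12 × 0.108 = 0.01296
  Condition Delta: 0.0625 × 0.132 = 0.00825
  Condition Epsilon: 0.05 × 0.11 = 0.0055
Sum = 0.066726.
Largest term belongs to Condition Alpha, so Condition Alpha is most probable.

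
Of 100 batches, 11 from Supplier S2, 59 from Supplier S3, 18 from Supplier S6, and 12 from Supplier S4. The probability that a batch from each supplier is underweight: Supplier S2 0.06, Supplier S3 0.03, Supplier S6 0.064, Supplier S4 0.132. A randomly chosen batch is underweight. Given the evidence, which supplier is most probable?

Prior × likelihood for each hypothesis:
  Supplier S2: 0.11 × 0.06 = 0.0066
  Supplier S3: 0.59 × 0.03 = 0.0177
  Supplier S6: 0.18 × 0.064 = 0.01152
  Supplier S4: 0.12 × 0.132 = 0.01584
Normalizing constant = 0.05166.
Largest term belongs to Supplier S3, so Supplier S3 is most probable.

Supplier S3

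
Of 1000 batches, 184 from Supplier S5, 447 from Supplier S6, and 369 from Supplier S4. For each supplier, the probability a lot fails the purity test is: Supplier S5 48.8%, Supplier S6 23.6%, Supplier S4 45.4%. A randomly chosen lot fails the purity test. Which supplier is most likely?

Supplier S4

Prior × likelihood for each hypothesis:
  Supplier S5: 0.184 × 0.488 = 0.089792
  Supplier S6: 0.447 × 0.236 = 0.105492
  Supplier S4: 0.369 × 0.454 = 0.167526
Normalizing constant = 0.36281.
Largest term belongs to Supplier S4, so Supplier S4 is most probable.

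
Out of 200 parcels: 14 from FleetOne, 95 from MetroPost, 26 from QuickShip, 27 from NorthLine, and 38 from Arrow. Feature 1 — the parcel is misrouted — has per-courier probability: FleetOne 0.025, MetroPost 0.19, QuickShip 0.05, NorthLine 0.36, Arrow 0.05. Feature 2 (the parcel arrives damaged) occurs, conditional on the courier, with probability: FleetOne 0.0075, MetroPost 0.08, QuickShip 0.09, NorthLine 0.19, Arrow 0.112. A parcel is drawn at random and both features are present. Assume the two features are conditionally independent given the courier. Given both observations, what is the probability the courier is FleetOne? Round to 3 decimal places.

Unnormalized posteriors (prior × likelihood):
  FleetOne: 0.07 × 0.025 × 0.0075 = 0.000013125
  MetroPost: 0.475 × 0.19 × 0.08 = 0.00722
  QuickShip: 0.13 × 0.05 × 0.09 = 0.000585
  NorthLine: 0.135 × 0.36 × 0.19 = 0.009234
  Arrow: 0.19 × 0.05 × 0.112 = 0.001064
Normalizing constant = 0.018116125.
P(FleetOne | evidence) = 0.000013125 / 0.018116125 ≈ 0.001.

0.001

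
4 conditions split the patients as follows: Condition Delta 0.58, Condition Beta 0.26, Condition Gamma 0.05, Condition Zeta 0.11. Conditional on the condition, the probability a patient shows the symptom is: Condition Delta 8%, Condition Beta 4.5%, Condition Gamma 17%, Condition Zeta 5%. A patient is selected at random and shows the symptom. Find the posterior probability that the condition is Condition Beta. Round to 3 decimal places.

Prior × likelihood for each hypothesis:
  Condition Delta: 0.58 × 0.08 = 0.0464
  Condition Beta: 0.26 × 0.045 = 0.0117
  Condition Gamma: 0.05 × 0.17 = 0.0085
  Condition Zeta: 0.11 × 0.05 = 0.0055
Normalizing constant = 0.0721.
P(Condition Beta | evidence) = 0.0117 / 0.0721 ≈ 0.162.

0.162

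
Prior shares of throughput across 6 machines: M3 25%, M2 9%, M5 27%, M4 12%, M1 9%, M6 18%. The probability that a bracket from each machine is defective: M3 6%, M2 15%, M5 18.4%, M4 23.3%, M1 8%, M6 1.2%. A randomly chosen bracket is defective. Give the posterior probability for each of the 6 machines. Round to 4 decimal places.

M3 0.1299, M2 0.1169, M5 0.4301, M4 0.2421, M1 0.0623, M6 0.0187

Compute prior × likelihood for every hypothesis:
  M3: 0.25 × 0.06 = 0.015
  M2: 0.09 × 0.15 = 0.0135
  M5: 0.27 × 0.184 = 0.04968
  M4: 0.12 × 0.233 = 0.02796
  M1: 0.09 × 0.08 = 0.0072
  M6: 0.18 × 0.012 = 0.00216
Total = 0.1155.
P(M3 | defective) = 0.015/0.1155 ≈ 0.1299
P(M2 | defective) = 0.0135/0.1155 ≈ 0.1169
P(M5 | defective) = 0.04968/0.1155 ≈ 0.4301
P(M4 | defective) = 0.02796/0.1155 ≈ 0.2421
P(M1 | defective) = 0.0072/0.1155 ≈ 0.0623
P(M6 | defective) = 0.00216/0.1155 ≈ 0.0187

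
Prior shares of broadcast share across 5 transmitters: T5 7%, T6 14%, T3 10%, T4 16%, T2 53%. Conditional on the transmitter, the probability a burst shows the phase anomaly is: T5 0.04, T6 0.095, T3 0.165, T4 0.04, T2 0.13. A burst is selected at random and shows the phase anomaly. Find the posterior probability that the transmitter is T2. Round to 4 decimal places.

Unnormalized posteriors (prior × likelihood):
  T5: 0.07 × 0.04 = 0.0028
  T6: 0.14 × 0.095 = 0.0133
  T3: 0.1 × 0.165 = 0.0165
  T4: 0.16 × 0.04 = 0.0064
  T2: 0.53 × 0.13 = 0.0689
Total = 0.1079.
P(T2 | evidence) = 0.0689 / 0.1079 ≈ 0.6386.

0.6386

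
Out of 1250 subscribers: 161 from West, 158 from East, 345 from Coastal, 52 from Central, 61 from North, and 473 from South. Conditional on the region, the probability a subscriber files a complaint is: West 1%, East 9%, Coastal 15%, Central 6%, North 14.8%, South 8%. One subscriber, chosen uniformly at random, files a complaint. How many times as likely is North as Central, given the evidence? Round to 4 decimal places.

Unnormalized posteriors (prior × likelihood):
  West: 0.1288 × 0.01 = 0.001288
  East: 0.1264 × 0.09 = 0.011376
  Coastal: 0.276 × 0.15 = 0.0414
  Central: 0.0416 × 0.06 = 0.002496
  North: 0.0488 × 0.148 = 0.0072224
  South: 0.3784 × 0.08 = 0.030272
Normalizing constant = 0.0940544.
The ratio is 0.0072224 / 0.002496 (the normalizer cancels) = 2.8936.

2.8936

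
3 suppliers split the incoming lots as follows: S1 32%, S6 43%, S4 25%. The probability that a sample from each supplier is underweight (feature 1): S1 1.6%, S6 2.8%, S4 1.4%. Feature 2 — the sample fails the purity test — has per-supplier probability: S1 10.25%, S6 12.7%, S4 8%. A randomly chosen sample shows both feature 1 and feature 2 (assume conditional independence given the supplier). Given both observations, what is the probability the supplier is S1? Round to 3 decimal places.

Compute prior × likelihood for every hypothesis:
  S1: 0.32 × 0.016 × 0.1025 = 0.0005248
  S6: 0.43 × 0.028 × 0.127 = 0.00152908
  S4: 0.25 × 0.014 × 0.08 = 0.00028
Total = 0.00233388.
P(S1 | evidence) = 0.0005248 / 0.00233388 ≈ 0.225.

0.225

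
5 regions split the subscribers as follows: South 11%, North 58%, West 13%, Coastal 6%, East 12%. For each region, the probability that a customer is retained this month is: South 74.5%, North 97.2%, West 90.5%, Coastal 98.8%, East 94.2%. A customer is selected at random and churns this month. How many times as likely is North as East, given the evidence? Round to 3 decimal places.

2.333

Taking complements, P(churn | each) = South 0.255, North 0.028, West 0.095, Coastal 0.012, East 0.058.
Prior × likelihood for each hypothesis:
  South: 0.11 × 0.255 = 0.02805
  North: 0.58 × 0.028 = 0.01624
  West: 0.13 × 0.095 = 0.01235
  Coastal: 0.06 × 0.012 = 0.00072
  East: 0.12 × 0.058 = 0.00696
Total = 0.06432.
The ratio is 0.01624 / 0.00696 (the normalizer cancels) = 2.333.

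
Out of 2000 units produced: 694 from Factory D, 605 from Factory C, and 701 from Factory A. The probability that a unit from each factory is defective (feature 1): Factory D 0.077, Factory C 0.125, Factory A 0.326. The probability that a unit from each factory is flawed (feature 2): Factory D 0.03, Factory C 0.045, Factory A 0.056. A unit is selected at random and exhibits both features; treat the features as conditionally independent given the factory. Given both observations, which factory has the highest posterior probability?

Unnormalized posteriors (prior × likelihood):
  Factory D: 0.347 × 0.077 × 0.03 = 0.00080157
  Factory C: 0.3025 × 0.125 × 0.045 = 0.0017015625
  Factory A: 0.3505 × 0.326 × 0.056 = 0.006398728
Normalizing constant = 0.0089018605.
Largest term belongs to Factory A, so Factory A is most probable.

Factory A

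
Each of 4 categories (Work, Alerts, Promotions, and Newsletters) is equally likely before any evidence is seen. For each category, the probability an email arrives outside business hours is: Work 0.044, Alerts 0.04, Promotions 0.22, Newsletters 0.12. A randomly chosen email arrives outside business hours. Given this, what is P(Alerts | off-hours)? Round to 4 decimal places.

Since the prior is uniform, the posterior is proportional to the likelihood:
  Work: 0.044
  Alerts: 0.04
  Promotions: 0.22
  Newsletters: 0.12
Normalizing constant = 0.424.
P(Alerts | evidence) = 0.04 / 0.424 ≈ 0.0943.

0.0943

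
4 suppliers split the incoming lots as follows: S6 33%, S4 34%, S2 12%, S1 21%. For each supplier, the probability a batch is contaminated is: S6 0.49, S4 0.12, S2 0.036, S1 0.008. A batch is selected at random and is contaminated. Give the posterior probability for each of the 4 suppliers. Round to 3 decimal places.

Prior × likelihood for each hypothesis:
  S6: 0.33 × 0.49 = 0.1617
  S4: 0.34 × 0.12 = 0.0408
  S2: 0.12 × 0.036 = 0.00432
  S1: 0.21 × 0.008 = 0.00168
Total = 0.2085.
P(S6 | contaminated) = 0.1617/0.2085 ≈ 0.776
P(S4 | contaminated) = 0.0408/0.2085 ≈ 0.196
P(S2 | contaminated) = 0.00432/0.2085 ≈ 0.021
P(S1 | contaminated) = 0.00168/0.2085 ≈ 0.008

S6 0.776, S4 0.196, S2 0.021, S1 0.008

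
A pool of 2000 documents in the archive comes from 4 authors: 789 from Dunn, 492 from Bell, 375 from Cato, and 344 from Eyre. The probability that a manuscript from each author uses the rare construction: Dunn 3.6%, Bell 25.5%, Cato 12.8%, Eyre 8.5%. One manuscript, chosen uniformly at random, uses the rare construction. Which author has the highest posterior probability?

Bell

By Bayes' rule, posterior ∝ prior × likelihood:
  Dunn: 0.3945 × 0.036 = 0.014202
  Bell: 0.246 × 0.255 = 0.06273
  Cato: 0.1875 × 0.128 = 0.024
  Eyre: 0.172 × 0.085 = 0.01462
Total = 0.115552.
Largest term belongs to Bell, so Bell is most probable.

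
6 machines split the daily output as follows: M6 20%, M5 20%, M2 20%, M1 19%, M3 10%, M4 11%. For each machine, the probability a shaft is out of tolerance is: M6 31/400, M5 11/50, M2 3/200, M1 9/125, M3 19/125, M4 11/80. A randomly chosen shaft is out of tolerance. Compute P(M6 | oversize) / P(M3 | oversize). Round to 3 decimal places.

1.020

Unnormalized posteriors (prior × likelihood):
  M6: 0.2 × 0.0775 = 0.0155
  M5: 0.2 × 0.22 = 0.044
  M2: 0.2 × 0.015 = 0.003
  M1: 0.19 × 0.072 = 0.01368
  M3: 0.1 × 0.152 = 0.0152
  M4: 0.11 × 0.1375 = 0.015125
Sum = 0.106505.
The ratio is 0.0155 / 0.0152 (the normalizer cancels) = 1.020.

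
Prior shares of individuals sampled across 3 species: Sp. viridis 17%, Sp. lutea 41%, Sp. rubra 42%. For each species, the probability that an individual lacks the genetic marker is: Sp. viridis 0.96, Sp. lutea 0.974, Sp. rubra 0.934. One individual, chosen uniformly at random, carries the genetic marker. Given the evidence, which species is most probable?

Taking complements, P(marker | each) = Sp. viridis 0.04, Sp. lutea 0.026, Sp. rubra 0.066.
Unnormalized posteriors (prior × likelihood):
  Sp. viridis: 0.17 × 0.04 = 0.0068
  Sp. lutea: 0.41 × 0.026 = 0.01066
  Sp. rubra: 0.42 × 0.066 = 0.02772
Normalizing constant = 0.04518.
Largest term belongs to Sp. rubra, so Sp. rubra is most probable.

Sp. rubra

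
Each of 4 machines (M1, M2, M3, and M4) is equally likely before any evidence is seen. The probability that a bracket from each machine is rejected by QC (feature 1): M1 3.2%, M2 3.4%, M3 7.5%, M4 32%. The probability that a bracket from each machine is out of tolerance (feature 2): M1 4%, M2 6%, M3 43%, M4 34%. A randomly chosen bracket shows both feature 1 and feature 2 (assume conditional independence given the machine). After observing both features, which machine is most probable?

M4

Since the prior is uniform, the posterior is proportional to the likelihood:
  M1: 0.032 × 0.04 = 0.00128
  M2: 0.034 × 0.06 = 0.00204
  M3: 0.075 × 0.43 = 0.03225
  M4: 0.32 × 0.34 = 0.1088
Total = 0.14437.
Largest term belongs to M4, so M4 is most probable.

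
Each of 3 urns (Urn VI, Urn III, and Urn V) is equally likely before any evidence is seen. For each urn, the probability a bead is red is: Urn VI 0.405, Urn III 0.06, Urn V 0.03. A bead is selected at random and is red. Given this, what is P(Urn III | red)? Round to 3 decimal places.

0.121

With a uniform prior (1/3 each), posterior ∝ likelihood:
  Urn VI: 0.405
  Urn III: 0.06
  Urn V: 0.03
Total = 0.495.
P(Urn III | evidence) = 0.06 / 0.495 ≈ 0.121.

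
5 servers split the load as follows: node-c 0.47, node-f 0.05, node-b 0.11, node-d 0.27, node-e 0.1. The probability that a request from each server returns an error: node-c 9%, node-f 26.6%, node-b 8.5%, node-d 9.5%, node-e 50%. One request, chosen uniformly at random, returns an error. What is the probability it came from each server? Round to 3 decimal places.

node-c 0.301, node-f 0.095, node-b 0.067, node-d 0.182, node-e 0.356

By Bayes' rule, posterior ∝ prior × likelihood:
  node-c: 0.47 × 0.09 = 0.0423
  node-f: 0.05 × 0.266 = 0.0133
  node-b: 0.11 × 0.085 = 0.00935
  node-d: 0.27 × 0.095 = 0.02565
  node-e: 0.1 × 0.5 = 0.05
Normalizing constant = 0.1406.
P(node-c | error) = 0.0423/0.1406 ≈ 0.301
P(node-f | error) = 0.0133/0.1406 ≈ 0.095
P(node-b | error) = 0.00935/0.1406 ≈ 0.067
P(node-d | error) = 0.02565/0.1406 ≈ 0.182
P(node-e | error) = 0.05/0.1406 ≈ 0.356
(Check: 0.301+0.095+0.067+0.182+0.356 = 1.001.)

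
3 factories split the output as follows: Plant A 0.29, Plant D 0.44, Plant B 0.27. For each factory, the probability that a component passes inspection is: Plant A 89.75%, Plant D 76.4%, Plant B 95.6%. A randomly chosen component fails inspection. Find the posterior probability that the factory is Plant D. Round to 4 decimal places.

0.7139

Taking complements, P(nonconforming | each) = Plant A 0.1025, Plant D 0.236, Plant B 0.044.
By Bayes' rule, posterior ∝ prior × likelihood:
  Plant A: 0.29 × 0.1025 = 0.029725
  Plant D: 0.44 × 0.236 = 0.10384
  Plant B: 0.27 × 0.044 = 0.01188
Sum = 0.145445.
P(Plant D | evidence) = 0.10384 / 0.145445 ≈ 0.7139.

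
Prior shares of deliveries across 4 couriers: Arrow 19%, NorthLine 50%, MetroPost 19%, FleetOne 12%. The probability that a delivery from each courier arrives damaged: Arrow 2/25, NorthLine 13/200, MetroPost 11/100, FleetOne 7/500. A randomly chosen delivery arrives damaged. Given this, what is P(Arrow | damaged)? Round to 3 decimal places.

0.216

Unnormalized posteriors (prior × likelihood):
  Arrow: 0.19 × 0.08 = 0.0152
  NorthLine: 0.5 × 0.065 = 0.0325
  MetroPost: 0.19 × 0.11 = 0.0209
  FleetOne: 0.12 × 0.014 = 0.00168
Total = 0.07028.
P(Arrow | evidence) = 0.0152 / 0.07028 ≈ 0.216.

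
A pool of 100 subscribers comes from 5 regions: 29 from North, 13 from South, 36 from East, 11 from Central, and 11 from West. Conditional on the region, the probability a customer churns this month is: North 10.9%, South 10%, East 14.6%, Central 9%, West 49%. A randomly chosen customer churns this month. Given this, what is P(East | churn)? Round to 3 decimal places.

0.327

Prior × likelihood for each hypothesis:
  North: 0.29 × 0.109 = 0.03161
  South: 0.13 × 0.1 = 0.013
  East: 0.36 × 0.146 = 0.05256
  Central: 0.11 × 0.09 = 0.0099
  West: 0.11 × 0.49 = 0.0539
Normalizing constant = 0.16097.
P(East | evidence) = 0.05256 / 0.16097 ≈ 0.327.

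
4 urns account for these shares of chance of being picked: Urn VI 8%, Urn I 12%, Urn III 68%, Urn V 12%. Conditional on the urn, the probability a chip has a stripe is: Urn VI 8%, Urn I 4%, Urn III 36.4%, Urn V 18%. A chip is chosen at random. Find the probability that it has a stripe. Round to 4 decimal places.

0.2803

Compute prior × likelihood for every hypothesis:
  Urn VI: 0.08 × 0.08 = 0.0064
  Urn I: 0.12 × 0.04 = 0.0048
  Urn III: 0.68 × 0.364 = 0.24752
  Urn V: 0.12 × 0.18 = 0.0216
P(striped) = 0.0064 + 0.0048 + 0.24752 + 0.0216 = 0.28032 → 0.2803.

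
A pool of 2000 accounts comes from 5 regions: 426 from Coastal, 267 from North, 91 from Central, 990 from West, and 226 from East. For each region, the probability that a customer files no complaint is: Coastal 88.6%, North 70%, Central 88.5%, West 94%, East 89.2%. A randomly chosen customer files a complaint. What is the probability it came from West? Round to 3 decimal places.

Taking complements, P(complaint | each) = Coastal 0.114, North 0.3, Central 0.115, West 0.06, East 0.108.
Prior × likelihood for each hypothesis:
  Coastal: 0.213 × 0.114 = 0.024282
  North: 0.1335 × 0.3 = 0.04005
  Central: 0.0455 × 0.115 = 0.0052325
  West: 0.495 × 0.06 = 0.0297
  East: 0.113 × 0.108 = 0.012204
Normalizing constant = 0.1114685.
P(West | evidence) = 0.0297 / 0.1114685 ≈ 0.266.

0.266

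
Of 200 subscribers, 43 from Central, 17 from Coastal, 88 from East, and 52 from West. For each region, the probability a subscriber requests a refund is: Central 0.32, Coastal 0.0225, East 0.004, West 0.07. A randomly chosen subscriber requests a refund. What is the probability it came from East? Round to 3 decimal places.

0.019

Compute prior × likelihood for every hypothesis:
  Central: 0.215 × 0.32 = 0.0688
  Coastal: 0.085 × 0.0225 = 0.0019125
  East: 0.44 × 0.004 = 0.00176
  West: 0.26 × 0.07 = 0.0182
Total = 0.0906725.
P(East | evidence) = 0.00176 / 0.0906725 ≈ 0.019.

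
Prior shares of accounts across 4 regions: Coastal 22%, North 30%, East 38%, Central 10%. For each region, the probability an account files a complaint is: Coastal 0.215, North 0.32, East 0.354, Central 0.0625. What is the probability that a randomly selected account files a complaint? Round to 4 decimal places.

Unnormalized posteriors (prior × likelihood):
  Coastal: 0.22 × 0.215 = 0.0473
  North: 0.3 × 0.32 = 0.096
  East: 0.38 × 0.354 = 0.13452
  Central: 0.1 × 0.0625 = 0.00625
P(complaint) = 0.0473 + 0.096 + 0.13452 + 0.00625 = 0.28407 → 0.2841.

0.2841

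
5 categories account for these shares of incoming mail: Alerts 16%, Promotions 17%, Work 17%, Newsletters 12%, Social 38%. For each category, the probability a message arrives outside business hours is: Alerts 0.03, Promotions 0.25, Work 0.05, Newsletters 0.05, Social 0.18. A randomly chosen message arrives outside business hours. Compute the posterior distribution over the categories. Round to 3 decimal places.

By Bayes' rule, posterior ∝ prior × likelihood:
  Alerts: 0.16 × 0.03 = 0.0048
  Promotions: 0.17 × 0.25 = 0.0425
  Work: 0.17 × 0.05 = 0.0085
  Newsletters: 0.12 × 0.05 = 0.006
  Social: 0.38 × 0.18 = 0.0684
Total = 0.1302.
P(Alerts | off-hours) = 0.0048/0.1302 ≈ 0.037
P(Promotions | off-hours) = 0.0425/0.1302 ≈ 0.326
P(Work | off-hours) = 0.0085/0.1302 ≈ 0.065
P(Newsletters | off-hours) = 0.006/0.1302 ≈ 0.046
P(Social | off-hours) = 0.0684/0.1302 ≈ 0.525
(Check: 0.037+0.326+0.065+0.046+0.525 = 0.999.)

Alerts 0.037, Promotions 0.326, Work 0.065, Newsletters 0.046, Social 0.525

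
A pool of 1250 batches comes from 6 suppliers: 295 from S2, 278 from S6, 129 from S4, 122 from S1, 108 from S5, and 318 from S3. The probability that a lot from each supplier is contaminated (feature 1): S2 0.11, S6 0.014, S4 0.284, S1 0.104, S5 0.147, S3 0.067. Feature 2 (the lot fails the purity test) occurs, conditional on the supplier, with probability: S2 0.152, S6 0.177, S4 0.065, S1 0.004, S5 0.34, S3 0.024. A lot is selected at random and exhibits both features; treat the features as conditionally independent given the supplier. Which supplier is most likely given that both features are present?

Compute prior × likelihood for every hypothesis:
  S2: 0.236 × 0.11 × 0.152 = 0.00394592
  S6: 0.2224 × 0.014 × 0.177 = 0.0005511072
  S4: 0.1032 × 0.284 × 0.065 = 0.001905072
  S1: 0.0976 × 0.104 × 0.004 = 0.0000406016
  S5: 0.0864 × 0.147 × 0.34 = 0.004318272
  S3: 0.2544 × 0.067 × 0.024 = 0.0004090752
Normalizing constant = 0.011170048.
Largest term belongs to S5, so S5 is most probable.

S5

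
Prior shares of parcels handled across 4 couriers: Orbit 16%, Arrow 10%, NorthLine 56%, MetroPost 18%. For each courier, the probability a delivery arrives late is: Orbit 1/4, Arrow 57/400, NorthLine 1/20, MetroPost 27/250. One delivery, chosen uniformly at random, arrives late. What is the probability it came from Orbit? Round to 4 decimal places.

Compute prior × likelihood for every hypothesis:
  Orbit: 0.16 × 0.25 = 0.04
  Arrow: 0.1 × 0.1425 = 0.01425
  NorthLine: 0.56 × 0.05 = 0.028
  MetroPost: 0.18 × 0.108 = 0.01944
Total = 0.10169.
P(Orbit | evidence) = 0.04 / 0.10169 ≈ 0.3934.

0.3934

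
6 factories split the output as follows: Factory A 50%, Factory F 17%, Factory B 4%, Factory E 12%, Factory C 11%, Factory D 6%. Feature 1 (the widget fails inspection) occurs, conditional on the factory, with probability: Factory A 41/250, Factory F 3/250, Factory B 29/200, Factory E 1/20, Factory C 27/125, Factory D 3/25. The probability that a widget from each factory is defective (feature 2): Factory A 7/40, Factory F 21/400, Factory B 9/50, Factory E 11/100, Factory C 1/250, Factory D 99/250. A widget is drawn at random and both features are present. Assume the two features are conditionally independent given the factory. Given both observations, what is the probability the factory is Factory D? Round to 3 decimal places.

By Bayes' rule, posterior ∝ prior × likelihood:
  Factory A: 0.5 × 0.164 × 0.175 = 0.01435
  Factory F: 0.17 × 0.012 × 0.0525 = 0.0001071
  Factory B: 0.04 × 0.145 × 0.18 = 0.001044
  Factory E: 0.12 × 0.05 × 0.11 = 0.00066
  Factory C: 0.11 × 0.216 × 0.004 = 0.00009504
  Factory D: 0.06 × 0.12 × 0.396 = 0.0028512
Total = 0.01910734.
P(Factory D | evidence) = 0.0028512 / 0.01910734 ≈ 0.149.

0.149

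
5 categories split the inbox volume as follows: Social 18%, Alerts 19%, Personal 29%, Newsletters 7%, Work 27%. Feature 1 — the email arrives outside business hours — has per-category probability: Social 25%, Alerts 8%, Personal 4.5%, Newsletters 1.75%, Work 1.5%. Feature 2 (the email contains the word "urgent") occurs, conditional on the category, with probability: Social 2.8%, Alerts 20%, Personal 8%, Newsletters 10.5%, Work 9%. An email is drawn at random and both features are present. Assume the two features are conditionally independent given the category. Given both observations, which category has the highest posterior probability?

Alerts

Compute prior × likelihood for every hypothesis:
  Social: 0.18 × 0.25 × 0.028 = 0.00126
  Alerts: 0.19 × 0.08 × 0.2 = 0.00304
  Personal: 0.29 × 0.045 × 0.08 = 0.001044
  Newsletters: 0.07 × 0.0175 × 0.105 = 0.000128625
  Work: 0.27 × 0.015 × 0.09 = 0.0003645
Total = 0.005837125.
Largest term belongs to Alerts, so Alerts is most probable.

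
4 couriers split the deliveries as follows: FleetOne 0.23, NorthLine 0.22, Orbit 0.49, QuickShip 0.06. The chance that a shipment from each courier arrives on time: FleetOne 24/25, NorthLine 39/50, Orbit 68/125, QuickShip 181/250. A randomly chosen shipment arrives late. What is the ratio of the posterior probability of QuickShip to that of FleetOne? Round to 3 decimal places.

1.800

Taking complements, P(late | each) = FleetOne 0.04, NorthLine 0.22, Orbit 0.456, QuickShip 0.276.
By Bayes' rule, posterior ∝ prior × likelihood:
  FleetOne: 0.23 × 0.04 = 0.0092
  NorthLine: 0.22 × 0.22 = 0.0484
  Orbit: 0.49 × 0.456 = 0.22344
  QuickShip: 0.06 × 0.276 = 0.01656
Normalizing constant = 0.2976.
The ratio is 0.01656 / 0.0092 (the normalizer cancels) = 1.800.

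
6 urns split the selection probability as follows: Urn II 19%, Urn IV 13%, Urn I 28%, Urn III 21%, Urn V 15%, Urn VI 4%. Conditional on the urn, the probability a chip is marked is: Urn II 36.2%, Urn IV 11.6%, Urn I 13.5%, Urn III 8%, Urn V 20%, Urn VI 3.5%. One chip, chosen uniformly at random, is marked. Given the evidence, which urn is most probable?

Urn II

Compute prior × likelihood for every hypothesis:
  Urn II: 0.19 × 0.362 = 0.06878
  Urn IV: 0.13 × 0.116 = 0.01508
  Urn I: 0.28 × 0.135 = 0.0378
  Urn III: 0.21 × 0.08 = 0.0168
  Urn V: 0.15 × 0.2 = 0.03
  Urn VI: 0.04 × 0.035 = 0.0014
Normalizing constant = 0.16986.
Largest term belongs to Urn II, so Urn II is most probable.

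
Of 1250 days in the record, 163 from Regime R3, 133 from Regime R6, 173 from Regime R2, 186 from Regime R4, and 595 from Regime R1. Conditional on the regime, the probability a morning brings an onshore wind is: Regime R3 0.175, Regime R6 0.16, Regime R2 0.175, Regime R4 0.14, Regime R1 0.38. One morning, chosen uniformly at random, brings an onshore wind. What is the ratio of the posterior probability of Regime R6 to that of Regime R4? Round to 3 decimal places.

0.817

By Bayes' rule, posterior ∝ prior × likelihood:
  Regime R3: 0.1304 × 0.175 = 0.02282
  Regime R6: 0.1064 × 0.16 = 0.017024
  Regime R2: 0.1384 × 0.175 = 0.02422
  Regime R4: 0.1488 × 0.14 = 0.020832
  Regime R1: 0.476 × 0.38 = 0.18088
Normalizing constant = 0.265776.
The ratio is 0.017024 / 0.020832 (the normalizer cancels) = 0.817.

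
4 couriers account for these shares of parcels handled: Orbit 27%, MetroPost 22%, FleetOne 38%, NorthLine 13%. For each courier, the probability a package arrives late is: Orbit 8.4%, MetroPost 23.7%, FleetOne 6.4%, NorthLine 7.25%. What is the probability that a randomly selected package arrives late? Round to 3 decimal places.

0.109

Unnormalized posteriors (prior × likelihood):
  Orbit: 0.27 × 0.084 = 0.02268
  MetroPost: 0.22 × 0.237 = 0.05214
  FleetOne: 0.38 × 0.064 = 0.02432
  NorthLine: 0.13 × 0.0725 = 0.009425
P(late) = 0.02268 + 0.05214 + 0.02432 + 0.009425 = 0.108565 → 0.109.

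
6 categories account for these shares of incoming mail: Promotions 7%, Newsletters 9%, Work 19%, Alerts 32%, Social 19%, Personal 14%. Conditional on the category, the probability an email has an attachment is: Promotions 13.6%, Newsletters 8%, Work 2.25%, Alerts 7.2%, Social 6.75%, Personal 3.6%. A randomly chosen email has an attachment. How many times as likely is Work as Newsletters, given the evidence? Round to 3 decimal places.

0.594

Prior × likelihood for each hypothesis:
  Promotions: 0.07 × 0.136 = 0.00952
  Newsletters: 0.09 × 0.08 = 0.0072
  Work: 0.19 × 0.0225 = 0.004275
  Alerts: 0.32 × 0.072 = 0.02304
  Social: 0.19 × 0.0675 = 0.012825
  Personal: 0.14 × 0.036 = 0.00504
Sum = 0.0619.
The ratio is 0.004275 / 0.0072 (the normalizer cancels) = 0.594.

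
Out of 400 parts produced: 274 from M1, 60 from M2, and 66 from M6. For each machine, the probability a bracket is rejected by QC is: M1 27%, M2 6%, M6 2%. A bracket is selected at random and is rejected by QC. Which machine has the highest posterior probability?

M1

Compute prior × likelihood for every hypothesis:
  M1: 0.685 × 0.27 = 0.18495
  M2: 0.15 × 0.06 = 0.009
  M6: 0.165 × 0.02 = 0.0033
Normalizing constant = 0.19725.
Largest term belongs to M1, so M1 is most probable.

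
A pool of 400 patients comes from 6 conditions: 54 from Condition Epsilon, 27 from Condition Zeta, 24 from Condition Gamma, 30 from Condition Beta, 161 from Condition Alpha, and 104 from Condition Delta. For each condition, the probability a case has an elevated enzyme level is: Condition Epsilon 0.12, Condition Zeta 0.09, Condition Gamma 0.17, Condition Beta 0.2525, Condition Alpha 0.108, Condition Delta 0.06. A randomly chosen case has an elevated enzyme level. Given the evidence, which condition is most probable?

Compute prior × likelihood for every hypothesis:
  Condition Epsilon: 0.135 × 0.12 = 0.0162
  Condition Zeta: 0.0675 × 0.09 = 0.006075
  Condition Gamma: 0.06 × 0.17 = 0.0102
  Condition Beta: 0.075 × 0.2525 = 0.0189375
  Condition Alpha: 0.4025 × 0.108 = 0.04347
  Condition Delta: 0.26 × 0.06 = 0.0156
Sum = 0.1104825.
Largest term belongs to Condition Alpha, so Condition Alpha is most probable.

Condition Alpha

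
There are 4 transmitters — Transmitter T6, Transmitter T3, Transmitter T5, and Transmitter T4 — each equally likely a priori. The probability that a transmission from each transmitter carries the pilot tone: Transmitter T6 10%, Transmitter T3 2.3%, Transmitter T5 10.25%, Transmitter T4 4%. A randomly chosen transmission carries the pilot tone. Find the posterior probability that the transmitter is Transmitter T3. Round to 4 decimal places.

Since the prior is uniform, the posterior is proportional to the likelihood:
  Transmitter T6: 0.1
  Transmitter T3: 0.023
  Transmitter T5: 0.1025
  Transmitter T4: 0.04
Sum = 0.2655.
P(Transmitter T3 | evidence) = 0.023 / 0.2655 ≈ 0.0866.

0.0866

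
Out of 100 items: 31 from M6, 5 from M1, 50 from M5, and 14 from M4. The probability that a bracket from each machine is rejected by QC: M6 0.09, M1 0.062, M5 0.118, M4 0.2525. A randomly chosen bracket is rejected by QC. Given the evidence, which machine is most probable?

M5

By Bayes' rule, posterior ∝ prior × likelihood:
  M6: 0.31 × 0.09 = 0.0279
  M1: 0.05 × 0.062 = 0.0031
  M5: 0.5 × 0.118 = 0.059
  M4: 0.14 × 0.2525 = 0.03535
Sum = 0.12535.
Largest term belongs to M5, so M5 is most probable.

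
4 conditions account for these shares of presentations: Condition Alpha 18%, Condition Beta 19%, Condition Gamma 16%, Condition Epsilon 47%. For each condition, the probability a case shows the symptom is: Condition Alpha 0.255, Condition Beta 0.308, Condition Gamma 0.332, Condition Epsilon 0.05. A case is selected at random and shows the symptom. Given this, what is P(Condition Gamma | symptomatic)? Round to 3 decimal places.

0.293

Prior × likelihood for each hypothesis:
  Condition Alpha: 0.18 × 0.255 = 0.0459
  Condition Beta: 0.19 × 0.308 = 0.05852
  Condition Gamma: 0.16 × 0.332 = 0.05312
  Condition Epsilon: 0.47 × 0.05 = 0.0235
Total = 0.18104.
P(Condition Gamma | evidence) = 0.05312 / 0.18104 ≈ 0.293.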